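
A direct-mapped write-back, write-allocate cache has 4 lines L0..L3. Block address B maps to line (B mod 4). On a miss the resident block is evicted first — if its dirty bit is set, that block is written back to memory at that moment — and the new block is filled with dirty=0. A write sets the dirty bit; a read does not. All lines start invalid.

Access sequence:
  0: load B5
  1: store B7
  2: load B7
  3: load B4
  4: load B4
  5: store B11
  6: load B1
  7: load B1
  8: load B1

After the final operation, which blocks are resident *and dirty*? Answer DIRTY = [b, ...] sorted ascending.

DIRTY = [11]

  0 | R B5 → L1 miss [-]
  1 | W B7 → L3 miss [D]
  2 | R B7 → L3 hit [D]
  3 | R B4 → L0 miss [-]
  4 | R B4 → L0 hit [-]
  5 | W B11 → L3 miss wb→B7 [D]
  6 | R B1 → L1 miss [-]
  7 | R B1 → L1 hit [-]
  8 | R B1 → L1 hit [-]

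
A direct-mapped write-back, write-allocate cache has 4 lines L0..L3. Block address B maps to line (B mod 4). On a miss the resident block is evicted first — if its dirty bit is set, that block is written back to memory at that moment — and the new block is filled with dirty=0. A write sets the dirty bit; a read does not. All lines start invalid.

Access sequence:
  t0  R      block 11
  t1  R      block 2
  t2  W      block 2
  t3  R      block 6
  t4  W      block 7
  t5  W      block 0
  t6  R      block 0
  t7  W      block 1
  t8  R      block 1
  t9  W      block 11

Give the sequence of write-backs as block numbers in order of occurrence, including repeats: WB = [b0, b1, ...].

0: R B11 -> L3 miss  d=-]
1: R B2 -> L2 miss  d=-]
2: W B2 -> L2 hit  d=D]
3: R B6 -> L2 miss wb->B2  d=-]
4: W B7 -> L3 miss  d=D]
5: W B0 -> L0 miss  d=D]
6: R B0 -> L0 hit  d=D]
7: W B1 -> L1 miss  d=D]
8: R B1 -> L1 hit  d=D]
9: W B11 -> L3 miss wb->B7  d=D]

WB = [2, 7]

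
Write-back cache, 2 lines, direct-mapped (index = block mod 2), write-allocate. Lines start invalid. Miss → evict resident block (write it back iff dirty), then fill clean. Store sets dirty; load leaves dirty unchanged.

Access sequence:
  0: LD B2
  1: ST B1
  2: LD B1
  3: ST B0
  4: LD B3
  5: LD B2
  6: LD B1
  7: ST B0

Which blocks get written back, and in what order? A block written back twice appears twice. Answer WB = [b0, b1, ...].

  0 | R B2 → L0 miss [-]
  1 | W B1 → L1 miss [D]
  2 | R B1 → L1 hit [D]
  3 | W B0 → L0 miss [D]
  4 | R B3 → L1 miss wb→B1 [-]
  5 | R B2 → L0 miss wb→B0 [-]
  6 | R B1 → L1 miss [-]
  7 | W B0 → L0 miss [D]

WB = [1, 0]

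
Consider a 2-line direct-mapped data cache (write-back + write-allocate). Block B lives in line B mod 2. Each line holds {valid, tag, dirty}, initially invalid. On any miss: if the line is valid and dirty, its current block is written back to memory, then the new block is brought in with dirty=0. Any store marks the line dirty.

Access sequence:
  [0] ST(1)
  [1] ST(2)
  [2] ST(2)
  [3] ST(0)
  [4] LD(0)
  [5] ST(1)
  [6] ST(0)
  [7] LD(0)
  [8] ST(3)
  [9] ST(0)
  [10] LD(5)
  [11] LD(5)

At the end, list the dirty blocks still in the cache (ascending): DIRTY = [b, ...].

  0 | W B1 → L1 miss [D]
  1 | W B2 → L0 miss [D]
  2 | W B2 → L0 hit [D]
  3 | W B0 → L0 miss wb→B2 [D]
  4 | R B0 → L0 hit [D]
  5 | W B1 → L1 hit [D]
  6 | W B0 → L0 hit [D]
  7 | R B0 → L0 hit [D]
  8 | W B3 → L1 miss wb→B1 [D]
  9 | W B0 → L0 hit [D]
  10 | R B5 → L1 miss wb→B3 [-]
  11 | R B5 → L1 hit [-]

DIRTY = [0]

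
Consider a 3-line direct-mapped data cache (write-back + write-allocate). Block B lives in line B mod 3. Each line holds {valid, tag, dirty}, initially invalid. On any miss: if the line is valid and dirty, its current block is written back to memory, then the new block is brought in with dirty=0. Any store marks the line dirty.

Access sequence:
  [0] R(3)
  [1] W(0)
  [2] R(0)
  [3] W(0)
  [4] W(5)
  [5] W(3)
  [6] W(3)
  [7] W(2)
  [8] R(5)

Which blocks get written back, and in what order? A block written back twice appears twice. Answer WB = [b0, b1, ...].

0: R B3 -> L0 miss  d=-]
1: W B0 -> L0 miss  d=D]
2: R B0 -> L0 hit  d=D]
3: W B0 -> L0 hit  d=D]
4: W B5 -> L2 miss  d=D]
5: W B3 -> L0 miss wb->B0  d=D]
6: W B3 -> L0 hit  d=D]
7: W B2 -> L2 miss wb->B5  d=D]
8: R B5 -> L2 miss wb->B2  d=-]

WB = [0, 5, 2]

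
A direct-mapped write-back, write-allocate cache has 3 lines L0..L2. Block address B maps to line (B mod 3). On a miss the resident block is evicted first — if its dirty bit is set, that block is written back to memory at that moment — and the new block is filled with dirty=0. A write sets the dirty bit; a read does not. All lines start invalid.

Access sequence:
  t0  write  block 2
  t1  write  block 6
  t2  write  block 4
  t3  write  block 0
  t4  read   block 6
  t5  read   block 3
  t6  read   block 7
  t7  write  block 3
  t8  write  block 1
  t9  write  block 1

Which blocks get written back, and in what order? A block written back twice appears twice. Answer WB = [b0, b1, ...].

WB = [6, 0, 4]

  0 | W B2 → L2 miss [D]
  1 | W B6 → L0 miss [D]
  2 | W B4 → L1 miss [D]
  3 | W B0 → L0 miss wb→B6 [D]
  4 | R B6 → L0 miss wb→B0 [-]
  5 | R B3 → L0 miss [-]
  6 | R B7 → L1 miss wb→B4 [-]
  7 | W B3 → L0 hit [D]
  8 | W B1 → L1 miss [D]
  9 | W B1 → L1 hit [D]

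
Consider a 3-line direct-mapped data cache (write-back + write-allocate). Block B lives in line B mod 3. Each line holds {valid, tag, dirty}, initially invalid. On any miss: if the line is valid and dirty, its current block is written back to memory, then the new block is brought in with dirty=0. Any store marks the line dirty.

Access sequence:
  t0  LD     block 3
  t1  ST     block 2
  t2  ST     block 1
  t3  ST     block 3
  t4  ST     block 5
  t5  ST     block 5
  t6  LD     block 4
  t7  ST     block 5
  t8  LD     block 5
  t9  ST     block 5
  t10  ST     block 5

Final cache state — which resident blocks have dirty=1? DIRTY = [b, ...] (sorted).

DIRTY = [3, 5]

0: R B3 -> L0 miss  d=-]
1: W B2 -> L2 miss  d=D]
2: W B1 -> L1 miss  d=D]
3: W B3 -> L0 hit  d=D]
4: W B5 -> L2 miss wb->B2  d=D]
5: W B5 -> L2 hit  d=D]
6: R B4 -> L1 miss wb->B1  d=-]
7: W B5 -> L2 hit  d=D]
8: R B5 -> L2 hit  d=D]
9: W B5 -> L2 hit  d=D]
10: W B5 -> L2 hit  d=D]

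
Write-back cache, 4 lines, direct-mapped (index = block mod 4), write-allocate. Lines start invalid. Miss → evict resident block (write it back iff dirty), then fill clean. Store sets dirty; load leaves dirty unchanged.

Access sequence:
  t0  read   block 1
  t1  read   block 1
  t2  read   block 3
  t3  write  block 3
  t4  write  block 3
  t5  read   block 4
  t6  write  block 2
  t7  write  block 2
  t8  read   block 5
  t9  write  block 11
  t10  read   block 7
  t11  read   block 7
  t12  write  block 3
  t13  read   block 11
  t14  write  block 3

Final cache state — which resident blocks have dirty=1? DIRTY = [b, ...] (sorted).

DIRTY = [2, 3]

0: R B1 → L1 miss [-]
1: R B1 → L1 hit [-]
2: R B3 → L3 miss [-]
3: W B3 → L3 hit [D]
4: W B3 → L3 hit [D]
5: R B4 → L0 miss [-]
6: W B2 → L2 miss [D]
7: W B2 → L2 hit [D]
8: R B5 → L1 miss [-]
9: W B11 → L3 miss wb→B3 [D]
10: R B7 → L3 miss wb→B11 [-]
11: R B7 → L3 hit [-]
12: W B3 → L3 miss [D]
13: R B11 → L3 miss wb→B3 [-]
14: W B3 → L3 miss [D]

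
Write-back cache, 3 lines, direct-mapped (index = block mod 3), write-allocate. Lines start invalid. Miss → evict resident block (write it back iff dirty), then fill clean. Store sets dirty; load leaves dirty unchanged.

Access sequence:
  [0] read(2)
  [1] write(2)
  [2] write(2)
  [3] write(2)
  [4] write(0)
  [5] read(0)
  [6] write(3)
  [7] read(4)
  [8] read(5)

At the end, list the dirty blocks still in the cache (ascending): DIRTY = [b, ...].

DIRTY = [3]

0: R B2 → L2 miss [-]
1: W B2 → L2 hit [D]
2: W B2 → L2 hit [D]
3: W B2 → L2 hit [D]
4: W B0 → L0 miss [D]
5: R B0 → L0 hit [D]
6: W B3 → L0 miss wb→B0 [D]
7: R B4 → L1 miss [-]
8: R B5 → L2 miss wb→B2 [-]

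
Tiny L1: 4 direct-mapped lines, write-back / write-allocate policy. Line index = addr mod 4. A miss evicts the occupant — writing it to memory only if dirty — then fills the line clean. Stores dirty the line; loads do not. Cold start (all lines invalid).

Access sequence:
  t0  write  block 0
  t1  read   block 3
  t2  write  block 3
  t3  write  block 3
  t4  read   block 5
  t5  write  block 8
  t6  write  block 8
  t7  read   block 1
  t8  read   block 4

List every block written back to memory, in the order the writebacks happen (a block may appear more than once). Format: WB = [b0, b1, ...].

WB = [0, 8]

0: W B0 → L0 miss [D]
1: R B3 → L3 miss [-]
2: W B3 → L3 hit [D]
3: W B3 → L3 hit [D]
4: R B5 → L1 miss [-]
5: W B8 → L0 miss wb→B0 [D]
6: W B8 → L0 hit [D]
7: R B1 → L1 miss [-]
8: R B4 → L0 miss wb→B8 [-]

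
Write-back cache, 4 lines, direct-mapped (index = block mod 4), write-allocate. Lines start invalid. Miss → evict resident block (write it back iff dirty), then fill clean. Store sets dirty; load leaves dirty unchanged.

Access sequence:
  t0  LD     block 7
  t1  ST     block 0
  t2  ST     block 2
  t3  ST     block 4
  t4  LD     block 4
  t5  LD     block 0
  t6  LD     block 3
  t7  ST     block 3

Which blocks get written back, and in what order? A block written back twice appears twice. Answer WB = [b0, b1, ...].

0: R B7 -> L3 miss  d=-]
1: W B0 -> L0 miss  d=D]
2: W B2 -> L2 miss  d=D]
3: W B4 -> L0 miss wb->B0  d=D]
4: R B4 -> L0 hit  d=D]
5: R B0 -> L0 miss wb->B4  d=-]
6: R B3 -> L3 miss  d=-]
7: W B3 -> L3 hit  d=D]

WB = [0, 4]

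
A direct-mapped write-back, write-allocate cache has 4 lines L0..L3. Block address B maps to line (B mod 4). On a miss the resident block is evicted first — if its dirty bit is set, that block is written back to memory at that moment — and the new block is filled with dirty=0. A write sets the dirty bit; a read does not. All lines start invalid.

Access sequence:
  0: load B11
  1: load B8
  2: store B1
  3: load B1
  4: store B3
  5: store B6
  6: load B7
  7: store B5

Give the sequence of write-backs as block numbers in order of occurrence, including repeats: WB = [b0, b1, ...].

0: R B11 -> L3 miss  d=-]
1: R B8 -> L0 miss  d=-]
2: W B1 -> L1 miss  d=D]
3: R B1 -> L1 hit  d=D]
4: W B3 -> L3 miss  d=D]
5: W B6 -> L2 miss  d=D]
6: R B7 -> L3 miss wb->B3  d=-]
7: W B5 -> L1 miss wb->B1  d=D]

WB = [3, 1]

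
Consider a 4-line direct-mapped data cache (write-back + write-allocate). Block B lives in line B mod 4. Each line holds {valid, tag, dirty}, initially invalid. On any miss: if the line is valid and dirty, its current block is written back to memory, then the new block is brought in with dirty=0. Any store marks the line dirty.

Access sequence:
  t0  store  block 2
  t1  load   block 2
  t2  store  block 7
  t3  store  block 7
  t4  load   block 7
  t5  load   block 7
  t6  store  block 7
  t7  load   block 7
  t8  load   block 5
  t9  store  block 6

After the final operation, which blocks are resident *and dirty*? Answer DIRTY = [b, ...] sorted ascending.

  0 | W B2 → L2 miss [D]
  1 | R B2 → L2 hit [D]
  2 | W B7 → L3 miss [D]
  3 | W B7 → L3 hit [D]
  4 | R B7 → L3 hit [D]
  5 | R B7 → L3 hit [D]
  6 | W B7 → L3 hit [D]
  7 | R B7 → L3 hit [D]
  8 | R B5 → L1 miss [-]
  9 | W B6 → L2 miss wb→B2 [D]

DIRTY = [6, 7]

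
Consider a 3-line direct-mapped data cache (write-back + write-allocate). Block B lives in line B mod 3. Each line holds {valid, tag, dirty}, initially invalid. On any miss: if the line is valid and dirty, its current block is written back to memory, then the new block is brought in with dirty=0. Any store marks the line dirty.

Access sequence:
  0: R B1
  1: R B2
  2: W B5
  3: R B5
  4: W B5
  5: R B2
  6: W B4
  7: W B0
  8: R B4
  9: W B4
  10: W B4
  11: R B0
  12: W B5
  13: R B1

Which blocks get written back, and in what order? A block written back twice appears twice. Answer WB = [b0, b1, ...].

WB = [5, 4]

0: R B1 -> L1 miss  d=-]
1: R B2 -> L2 miss  d=-]
2: W B5 -> L2 miss  d=D]
3: R B5 -> L2 hit  d=D]
4: W B5 -> L2 hit  d=D]
5: R B2 -> L2 miss wb->B5  d=-]
6: W B4 -> L1 miss  d=D]
7: W B0 -> L0 miss  d=D]
8: R B4 -> L1 hit  d=D]
9: W B4 -> L1 hit  d=D]
10: W B4 -> L1 hit  d=D]
11: R B0 -> L0 hit  d=D]
12: W B5 -> L2 miss  d=D]
13: R B1 -> L1 miss wb->B4  d=-]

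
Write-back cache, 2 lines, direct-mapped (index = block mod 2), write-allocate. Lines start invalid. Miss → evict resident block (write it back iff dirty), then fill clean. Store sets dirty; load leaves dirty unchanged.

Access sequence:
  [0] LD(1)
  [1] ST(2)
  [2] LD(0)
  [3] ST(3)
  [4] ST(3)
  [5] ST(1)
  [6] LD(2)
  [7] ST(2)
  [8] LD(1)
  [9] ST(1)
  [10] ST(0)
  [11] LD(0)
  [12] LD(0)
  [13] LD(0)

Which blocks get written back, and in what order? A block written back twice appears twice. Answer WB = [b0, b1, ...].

0: R B1 → L1 miss [-]
1: W B2 → L0 miss [D]
2: R B0 → L0 miss wb→B2 [-]
3: W B3 → L1 miss [D]
4: W B3 → L1 hit [D]
5: W B1 → L1 miss wb→B3 [D]
6: R B2 → L0 miss [-]
7: W B2 → L0 hit [D]
8: R B1 → L1 hit [D]
9: W B1 → L1 hit [D]
10: W B0 → L0 miss wb→B2 [D]
11: R B0 → L0 hit [D]
12: R B0 → L0 hit [D]
13: R B0 → L0 hit [D]

WB = [2, 3, 2]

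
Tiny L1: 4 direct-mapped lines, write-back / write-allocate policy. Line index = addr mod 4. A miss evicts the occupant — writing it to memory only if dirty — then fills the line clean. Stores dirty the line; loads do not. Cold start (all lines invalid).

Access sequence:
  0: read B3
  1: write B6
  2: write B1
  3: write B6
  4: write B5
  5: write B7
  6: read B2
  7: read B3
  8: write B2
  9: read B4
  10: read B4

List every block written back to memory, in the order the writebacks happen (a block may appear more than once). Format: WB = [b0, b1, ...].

WB = [1, 6, 7]

0: R B3 → L3 miss [-]
1: W B6 → L2 miss [D]
2: W B1 → L1 miss [D]
3: W B6 → L2 hit [D]
4: W B5 → L1 miss wb→B1 [D]
5: W B7 → L3 miss [D]
6: R B2 → L2 miss wb→B6 [-]
7: R B3 → L3 miss wb→B7 [-]
8: W B2 → L2 hit [D]
9: R B4 → L0 miss [-]
10: R B4 → L0 hit [-]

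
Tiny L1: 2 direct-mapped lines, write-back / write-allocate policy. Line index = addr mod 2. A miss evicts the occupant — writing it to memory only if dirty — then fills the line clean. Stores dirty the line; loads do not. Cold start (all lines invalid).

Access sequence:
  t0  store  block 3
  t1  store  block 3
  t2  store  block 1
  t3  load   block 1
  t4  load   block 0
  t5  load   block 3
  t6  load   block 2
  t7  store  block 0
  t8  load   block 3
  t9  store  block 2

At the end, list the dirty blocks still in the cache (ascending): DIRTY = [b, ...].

  0 | W B3 → L1 miss [D]
  1 | W B3 → L1 hit [D]
  2 | W B1 → L1 miss wb→B3 [D]
  3 | R B1 → L1 hit [D]
  4 | R B0 → L0 miss [-]
  5 | R B3 → L1 miss wb→B1 [-]
  6 | R B2 → L0 miss [-]
  7 | W B0 → L0 miss [D]
  8 | R B3 → L1 hit [-]
  9 | W B2 → L0 miss wb→B0 [D]

DIRTY = [2]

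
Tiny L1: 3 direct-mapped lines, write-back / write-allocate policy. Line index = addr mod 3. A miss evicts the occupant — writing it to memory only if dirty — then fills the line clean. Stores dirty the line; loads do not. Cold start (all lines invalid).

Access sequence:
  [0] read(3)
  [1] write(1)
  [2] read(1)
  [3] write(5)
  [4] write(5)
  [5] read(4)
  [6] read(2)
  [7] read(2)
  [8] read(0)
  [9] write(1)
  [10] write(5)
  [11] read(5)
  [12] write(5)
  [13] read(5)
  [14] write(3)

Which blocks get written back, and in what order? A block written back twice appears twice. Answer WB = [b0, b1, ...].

  0 | R B3 → L0 miss [-]
  1 | W B1 → L1 miss [D]
  2 | R B1 → L1 hit [D]
  3 | W B5 → L2 miss [D]
  4 | W B5 → L2 hit [D]
  5 | R B4 → L1 miss wb→B1 [-]
  6 | R B2 → L2 miss wb→B5 [-]
  7 | R B2 → L2 hit [-]
  8 | R B0 → L0 miss [-]
  9 | W B1 → L1 miss [D]
  10 | W B5 → L2 miss [D]
  11 | R B5 → L2 hit [D]
  12 | W B5 → L2 hit [D]
  13 | R B5 → L2 hit [D]
  14 | W B3 → L0 miss [D]

WB = [1, 5]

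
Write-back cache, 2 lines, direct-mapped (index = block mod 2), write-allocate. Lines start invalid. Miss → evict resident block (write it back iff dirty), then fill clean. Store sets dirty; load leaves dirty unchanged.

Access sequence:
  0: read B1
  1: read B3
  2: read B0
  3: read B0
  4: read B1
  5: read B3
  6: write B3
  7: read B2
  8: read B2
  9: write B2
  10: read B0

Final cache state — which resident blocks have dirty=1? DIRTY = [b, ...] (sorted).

0: R B1 → L1 miss [-]
1: R B3 → L1 miss [-]
2: R B0 → L0 miss [-]
3: R B0 → L0 hit [-]
4: R B1 → L1 miss [-]
5: R B3 → L1 miss [-]
6: W B3 → L1 hit [D]
7: R B2 → L0 miss [-]
8: R B2 → L0 hit [-]
9: W B2 → L0 hit [D]
10: R B0 → L0 miss wb→B2 [-]

DIRTY = [3]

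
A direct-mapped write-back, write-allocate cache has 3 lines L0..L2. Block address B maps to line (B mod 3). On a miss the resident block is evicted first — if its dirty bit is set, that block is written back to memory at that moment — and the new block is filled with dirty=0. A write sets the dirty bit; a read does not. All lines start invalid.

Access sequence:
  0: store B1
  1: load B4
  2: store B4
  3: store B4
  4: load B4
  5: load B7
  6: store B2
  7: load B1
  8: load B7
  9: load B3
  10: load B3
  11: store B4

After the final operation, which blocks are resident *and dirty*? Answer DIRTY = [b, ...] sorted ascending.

DIRTY = [2, 4]

0: W B1 -> L1 miss  d=D]
1: R B4 -> L1 miss wb->B1  d=-]
2: W B4 -> L1 hit  d=D]
3: W B4 -> L1 hit  d=D]
4: R B4 -> L1 hit  d=D]
5: R B7 -> L1 miss wb->B4  d=-]
6: W B2 -> L2 miss  d=D]
7: R B1 -> L1 miss  d=-]
8: R B7 -> L1 miss  d=-]
9: R B3 -> L0 miss  d=-]
10: R B3 -> L0 hit  d=-]
11: W B4 -> L1 miss  d=D]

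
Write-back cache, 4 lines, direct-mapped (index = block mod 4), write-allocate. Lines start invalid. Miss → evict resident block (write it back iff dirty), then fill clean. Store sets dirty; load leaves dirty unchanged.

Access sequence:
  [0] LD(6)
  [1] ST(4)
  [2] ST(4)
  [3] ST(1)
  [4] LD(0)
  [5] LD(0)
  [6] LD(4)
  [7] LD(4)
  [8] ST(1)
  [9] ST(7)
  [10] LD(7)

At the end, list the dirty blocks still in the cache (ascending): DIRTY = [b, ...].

DIRTY = [1, 7]

0: R B6 → L2 miss [-]
1: W B4 → L0 miss [D]
2: W B4 → L0 hit [D]
3: W B1 → L1 miss [D]
4: R B0 → L0 miss wb→B4 [-]
5: R B0 → L0 hit [-]
6: R B4 → L0 miss [-]
7: R B4 → L0 hit [-]
8: W B1 → L1 hit [D]
9: W B7 → L3 miss [D]
10: R B7 → L3 hit [D]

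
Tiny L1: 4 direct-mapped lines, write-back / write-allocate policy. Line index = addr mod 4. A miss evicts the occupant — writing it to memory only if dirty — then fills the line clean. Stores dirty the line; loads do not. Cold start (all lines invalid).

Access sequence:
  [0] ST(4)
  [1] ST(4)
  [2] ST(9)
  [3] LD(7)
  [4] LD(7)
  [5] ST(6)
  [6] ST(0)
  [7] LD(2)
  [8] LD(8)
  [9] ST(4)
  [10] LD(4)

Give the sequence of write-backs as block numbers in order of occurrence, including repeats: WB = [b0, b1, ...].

WB = [4, 6, 0]

0: W B4 -> L0 miss  d=D]
1: W B4 -> L0 hit  d=D]
2: W B9 -> L1 miss  d=D]
3: R B7 -> L3 miss  d=-]
4: R B7 -> L3 hit  d=-]
5: W B6 -> L2 miss  d=D]
6: W B0 -> L0 miss wb->B4  d=D]
7: R B2 -> L2 miss wb->B6  d=-]
8: R B8 -> L0 miss wb->B0  d=-]
9: W B4 -> L0 miss  d=D]
10: R B4 -> L0 hit  d=D]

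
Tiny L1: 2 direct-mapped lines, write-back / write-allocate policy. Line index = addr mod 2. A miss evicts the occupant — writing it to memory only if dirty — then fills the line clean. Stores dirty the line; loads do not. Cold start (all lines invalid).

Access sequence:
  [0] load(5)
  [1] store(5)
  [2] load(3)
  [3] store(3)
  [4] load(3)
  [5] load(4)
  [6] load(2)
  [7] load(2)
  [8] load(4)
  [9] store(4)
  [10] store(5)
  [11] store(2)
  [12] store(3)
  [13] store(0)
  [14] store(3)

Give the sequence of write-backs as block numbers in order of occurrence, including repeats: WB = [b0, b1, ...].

  0 | R B5 → L1 miss [-]
  1 | W B5 → L1 hit [D]
  2 | R B3 → L1 miss wb→B5 [-]
  3 | W B3 → L1 hit [D]
  4 | R B3 → L1 hit [D]
  5 | R B4 → L0 miss [-]
  6 | R B2 → L0 miss [-]
  7 | R B2 → L0 hit [-]
  8 | R B4 → L0 miss [-]
  9 | W B4 → L0 hit [D]
  10 | W B5 → L1 miss wb→B3 [D]
  11 | W B2 → L0 miss wb→B4 [D]
  12 | W B3 → L1 miss wb→B5 [D]
  13 | W B0 → L0 miss wb→B2 [D]
  14 | W B3 → L1 hit [D]

WB = [5, 3, 4, 5, 2]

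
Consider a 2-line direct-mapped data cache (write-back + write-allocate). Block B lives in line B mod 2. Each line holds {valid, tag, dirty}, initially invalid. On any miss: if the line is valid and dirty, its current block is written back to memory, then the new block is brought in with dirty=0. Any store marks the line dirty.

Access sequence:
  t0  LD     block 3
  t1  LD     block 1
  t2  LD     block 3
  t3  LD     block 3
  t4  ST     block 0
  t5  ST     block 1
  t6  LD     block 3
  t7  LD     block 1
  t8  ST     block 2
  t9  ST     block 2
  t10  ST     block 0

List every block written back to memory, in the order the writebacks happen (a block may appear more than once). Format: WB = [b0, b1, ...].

0: R B3 -> L1 miss  d=-]
1: R B1 -> L1 miss  d=-]
2: R B3 -> L1 miss  d=-]
3: R B3 -> L1 hit  d=-]
4: W B0 -> L0 miss  d=D]
5: W B1 -> L1 miss  d=D]
6: R B3 -> L1 miss wb->B1  d=-]
7: R B1 -> L1 miss  d=-]
8: W B2 -> L0 miss wb->B0  d=D]
9: W B2 -> L0 hit  d=D]
10: W B0 -> L0 miss wb->B2  d=D]

WB = [1, 0, 2]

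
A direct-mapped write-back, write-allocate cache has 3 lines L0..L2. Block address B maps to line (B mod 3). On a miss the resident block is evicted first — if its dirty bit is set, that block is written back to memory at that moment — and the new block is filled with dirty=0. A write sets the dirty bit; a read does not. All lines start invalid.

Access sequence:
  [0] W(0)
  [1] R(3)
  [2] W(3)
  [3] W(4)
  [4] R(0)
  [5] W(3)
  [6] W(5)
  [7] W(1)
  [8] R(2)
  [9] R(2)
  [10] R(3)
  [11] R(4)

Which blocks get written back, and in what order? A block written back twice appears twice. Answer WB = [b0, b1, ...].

WB = [0, 3, 4, 5, 1]

0: W B0 → L0 miss [D]
1: R B3 → L0 miss wb→B0 [-]
2: W B3 → L0 hit [D]
3: W B4 → L1 miss [D]
4: R B0 → L0 miss wb→B3 [-]
5: W B3 → L0 miss [D]
6: W B5 → L2 miss [D]
7: W B1 → L1 miss wb→B4 [D]
8: R B2 → L2 miss wb→B5 [-]
9: R B2 → L2 hit [-]
10: R B3 → L0 hit [D]
11: R B4 → L1 miss wb→B1 [-]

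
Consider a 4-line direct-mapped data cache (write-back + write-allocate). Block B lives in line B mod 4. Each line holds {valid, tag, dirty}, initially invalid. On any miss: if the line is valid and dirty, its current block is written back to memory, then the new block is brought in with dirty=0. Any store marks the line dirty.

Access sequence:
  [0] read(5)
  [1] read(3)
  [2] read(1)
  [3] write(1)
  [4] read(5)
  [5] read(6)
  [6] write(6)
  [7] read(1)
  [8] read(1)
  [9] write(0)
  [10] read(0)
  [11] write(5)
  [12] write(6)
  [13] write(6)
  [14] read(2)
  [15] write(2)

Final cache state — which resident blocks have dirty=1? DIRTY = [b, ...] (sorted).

0: R B5 -> L1 miss  d=-]
1: R B3 -> L3 miss  d=-]
2: R B1 -> L1 miss  d=-]
3: W B1 -> L1 hit  d=D]
4: R B5 -> L1 miss wb->B1  d=-]
5: R B6 -> L2 miss  d=-]
6: W B6 -> L2 hit  d=D]
7: R B1 -> L1 miss  d=-]
8: R B1 -> L1 hit  d=-]
9: W B0 -> L0 miss  d=D]
10: R B0 -> L0 hit  d=D]
11: W B5 -> L1 miss  d=D]
12: W B6 -> L2 hit  d=D]
13: W B6 -> L2 hit  d=D]
14: R B2 -> L2 miss wb->B6  d=-]
15: W B2 -> L2 hit  d=D]

DIRTY = [0, 2, 5]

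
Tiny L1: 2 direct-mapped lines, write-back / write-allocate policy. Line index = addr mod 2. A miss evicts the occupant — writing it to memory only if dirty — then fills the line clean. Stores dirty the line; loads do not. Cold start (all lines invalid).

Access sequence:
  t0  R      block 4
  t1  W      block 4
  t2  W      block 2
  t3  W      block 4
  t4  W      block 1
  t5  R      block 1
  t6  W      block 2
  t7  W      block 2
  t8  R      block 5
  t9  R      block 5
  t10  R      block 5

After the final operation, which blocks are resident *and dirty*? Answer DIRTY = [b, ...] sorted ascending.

DIRTY = [2]

0: R B4 -> L0 miss  d=-]
1: W B4 -> L0 hit  d=D]
2: W B2 -> L0 miss wb->B4  d=D]
3: W B4 -> L0 miss wb->B2  d=D]
4: W B1 -> L1 miss  d=D]
5: R B1 -> L1 hit  d=D]
6: W B2 -> L0 miss wb->B4  d=D]
7: W B2 -> L0 hit  d=D]
8: R B5 -> L1 miss wb->B1  d=-]
9: R B5 -> L1 hit  d=-]
10: R B5 -> L1 hit  d=-]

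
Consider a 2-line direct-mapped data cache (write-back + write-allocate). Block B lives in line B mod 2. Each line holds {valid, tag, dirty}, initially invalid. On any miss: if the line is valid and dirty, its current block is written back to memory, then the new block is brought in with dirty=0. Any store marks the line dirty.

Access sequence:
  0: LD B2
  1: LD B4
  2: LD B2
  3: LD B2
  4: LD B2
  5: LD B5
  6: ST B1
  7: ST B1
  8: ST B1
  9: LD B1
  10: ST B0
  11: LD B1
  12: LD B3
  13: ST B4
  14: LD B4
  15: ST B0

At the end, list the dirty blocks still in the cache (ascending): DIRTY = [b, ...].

DIRTY = [0]

0: R B2 → L0 miss [-]
1: R B4 → L0 miss [-]
2: R B2 → L0 miss [-]
3: R B2 → L0 hit [-]
4: R B2 → L0 hit [-]
5: R B5 → L1 miss [-]
6: W B1 → L1 miss [D]
7: W B1 → L1 hit [D]
8: W B1 → L1 hit [D]
9: R B1 → L1 hit [D]
10: W B0 → L0 miss [D]
11: R B1 → L1 hit [D]
12: R B3 → L1 miss wb→B1 [-]
13: W B4 → L0 miss wb→B0 [D]
14: R B4 → L0 hit [D]
15: W B0 → L0 miss wb→B4 [D]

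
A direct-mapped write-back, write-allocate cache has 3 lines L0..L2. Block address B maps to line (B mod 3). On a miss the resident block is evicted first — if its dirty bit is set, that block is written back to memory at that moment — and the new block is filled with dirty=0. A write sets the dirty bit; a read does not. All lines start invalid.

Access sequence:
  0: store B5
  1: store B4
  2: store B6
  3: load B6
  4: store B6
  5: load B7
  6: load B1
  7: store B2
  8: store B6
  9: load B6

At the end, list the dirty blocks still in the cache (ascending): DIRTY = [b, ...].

0: W B5 → L2 miss [D]
1: W B4 → L1 miss [D]
2: W B6 → L0 miss [D]
3: R B6 → L0 hit [D]
4: W B6 → L0 hit [D]
5: R B7 → L1 miss wb→B4 [-]
6: R B1 → L1 miss [-]
7: W B2 → L2 miss wb→B5 [D]
8: W B6 → L0 hit [D]
9: R B6 → L0 hit [D]

DIRTY = [2, 6]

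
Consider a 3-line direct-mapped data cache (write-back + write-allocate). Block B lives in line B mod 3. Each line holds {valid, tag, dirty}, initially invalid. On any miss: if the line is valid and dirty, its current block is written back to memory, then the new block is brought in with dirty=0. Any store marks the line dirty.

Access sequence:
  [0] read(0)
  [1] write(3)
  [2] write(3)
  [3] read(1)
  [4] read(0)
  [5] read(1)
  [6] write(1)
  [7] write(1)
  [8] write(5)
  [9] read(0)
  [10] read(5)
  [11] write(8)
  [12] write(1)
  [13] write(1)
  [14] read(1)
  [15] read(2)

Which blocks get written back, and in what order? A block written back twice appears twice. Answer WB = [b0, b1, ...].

0: R B0 → L0 miss [-]
1: W B3 → L0 miss [D]
2: W B3 → L0 hit [D]
3: R B1 → L1 miss [-]
4: R B0 → L0 miss wb→B3 [-]
5: R B1 → L1 hit [-]
6: W B1 → L1 hit [D]
7: W B1 → L1 hit [D]
8: W B5 → L2 miss [D]
9: R B0 → L0 hit [-]
10: R B5 → L2 hit [D]
11: W B8 → L2 miss wb→B5 [D]
12: W B1 → L1 hit [D]
13: W B1 → L1 hit [D]
14: R B1 → L1 hit [D]
15: R B2 → L2 miss wb→B8 [-]

WB = [3, 5, 8]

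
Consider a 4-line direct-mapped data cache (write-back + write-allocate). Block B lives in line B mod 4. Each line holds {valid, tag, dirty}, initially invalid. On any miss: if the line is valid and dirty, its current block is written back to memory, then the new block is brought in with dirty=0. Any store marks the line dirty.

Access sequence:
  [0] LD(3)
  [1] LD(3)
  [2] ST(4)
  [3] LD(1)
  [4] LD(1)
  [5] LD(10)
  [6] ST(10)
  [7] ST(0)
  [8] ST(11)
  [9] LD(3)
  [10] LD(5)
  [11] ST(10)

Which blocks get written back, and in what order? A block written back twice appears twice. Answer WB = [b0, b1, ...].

WB = [4, 11]

  0 | R B3 → L3 miss [-]
  1 | R B3 → L3 hit [-]
  2 | W B4 → L0 miss [D]
  3 | R B1 → L1 miss [-]
  4 | R B1 → L1 hit [-]
  5 | R B10 → L2 miss [-]
  6 | W B10 → L2 hit [D]
  7 | W B0 → L0 miss wb→B4 [D]
  8 | W B11 → L3 miss [D]
  9 | R B3 → L3 miss wb→B11 [-]
  10 | R B5 → L1 miss [-]
  11 | W B10 → L2 hit [D]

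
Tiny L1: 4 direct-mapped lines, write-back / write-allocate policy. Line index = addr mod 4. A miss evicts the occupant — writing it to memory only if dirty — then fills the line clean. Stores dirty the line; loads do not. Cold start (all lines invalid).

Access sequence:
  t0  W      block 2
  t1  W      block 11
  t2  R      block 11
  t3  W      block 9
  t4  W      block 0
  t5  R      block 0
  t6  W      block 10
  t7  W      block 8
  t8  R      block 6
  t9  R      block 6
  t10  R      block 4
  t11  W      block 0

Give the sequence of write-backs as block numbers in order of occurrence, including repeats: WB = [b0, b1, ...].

WB = [2, 0, 10, 8]

0: W B2 -> L2 miss  d=D]
1: W B11 -> L3 miss  d=D]
2: R B11 -> L3 hit  d=D]
3: W B9 -> L1 miss  d=D]
4: W B0 -> L0 miss  d=D]
5: R B0 -> L0 hit  d=D]
6: W B10 -> L2 miss wb->B2  d=D]
7: W B8 -> L0 miss wb->B0  d=D]
8: R B6 -> L2 miss wb->B10  d=-]
9: R B6 -> L2 hit  d=-]
10: R B4 -> L0 miss wb->B8  d=-]
11: W B0 -> L0 miss  d=D]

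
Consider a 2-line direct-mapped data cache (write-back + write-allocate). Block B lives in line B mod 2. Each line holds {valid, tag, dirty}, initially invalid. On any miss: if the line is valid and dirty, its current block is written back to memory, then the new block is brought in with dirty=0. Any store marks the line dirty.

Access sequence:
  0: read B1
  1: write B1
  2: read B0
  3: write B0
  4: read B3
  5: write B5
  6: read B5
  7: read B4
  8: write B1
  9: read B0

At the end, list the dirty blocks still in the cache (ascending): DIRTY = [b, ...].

DIRTY = [1]

  0 | R B1 → L1 miss [-]
  1 | W B1 → L1 hit [D]
  2 | R B0 → L0 miss [-]
  3 | W B0 → L0 hit [D]
  4 | R B3 → L1 miss wb→B1 [-]
  5 | W B5 → L1 miss [D]
  6 | R B5 → L1 hit [D]
  7 | R B4 → L0 miss wb→B0 [-]
  8 | W B1 → L1 miss wb→B5 [D]
  9 | R B0 → L0 miss [-]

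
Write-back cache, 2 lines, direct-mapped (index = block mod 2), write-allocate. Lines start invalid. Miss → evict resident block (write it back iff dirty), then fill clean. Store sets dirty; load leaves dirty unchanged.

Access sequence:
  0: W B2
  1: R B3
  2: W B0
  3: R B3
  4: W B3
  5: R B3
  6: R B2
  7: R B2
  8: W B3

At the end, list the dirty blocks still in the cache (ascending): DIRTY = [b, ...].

DIRTY = [3]

0: W B2 -> L0 miss  d=D]
1: R B3 -> L1 miss  d=-]
2: W B0 -> L0 miss wb->B2  d=D]
3: R B3 -> L1 hit  d=-]
4: W B3 -> L1 hit  d=D]
5: R B3 -> L1 hit  d=D]
6: R B2 -> L0 miss wb->B0  d=-]
7: R B2 -> L0 hit  d=-]
8: W B3 -> L1 hit  d=D]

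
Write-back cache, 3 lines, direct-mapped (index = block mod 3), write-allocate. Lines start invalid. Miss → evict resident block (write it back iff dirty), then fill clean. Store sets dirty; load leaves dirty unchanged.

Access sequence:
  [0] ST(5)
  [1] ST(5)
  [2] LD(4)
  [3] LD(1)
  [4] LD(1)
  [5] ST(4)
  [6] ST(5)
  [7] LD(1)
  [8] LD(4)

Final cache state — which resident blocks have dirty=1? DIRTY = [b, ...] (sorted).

DIRTY = [5]

  0 | W B5 → L2 miss [D]
  1 | W B5 → L2 hit [D]
  2 | R B4 → L1 miss [-]
  3 | R B1 → L1 miss [-]
  4 | R B1 → L1 hit [-]
  5 | W B4 → L1 miss [D]
  6 | W B5 → L2 hit [D]
  7 | R B1 → L1 miss wb→B4 [-]
  8 | R B4 → L1 miss [-]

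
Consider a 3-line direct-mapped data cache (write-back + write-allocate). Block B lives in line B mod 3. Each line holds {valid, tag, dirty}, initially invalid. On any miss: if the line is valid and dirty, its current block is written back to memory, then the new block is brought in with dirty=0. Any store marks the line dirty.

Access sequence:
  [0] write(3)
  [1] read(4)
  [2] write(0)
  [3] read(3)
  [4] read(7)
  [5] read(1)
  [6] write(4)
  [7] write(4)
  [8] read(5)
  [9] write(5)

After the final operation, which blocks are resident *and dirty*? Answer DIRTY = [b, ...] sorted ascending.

DIRTY = [4, 5]

0: W B3 -> L0 miss  d=D]
1: R B4 -> L1 miss  d=-]
2: W B0 -> L0 miss wb->B3  d=D]
3: R B3 -> L0 miss wb->B0  d=-]
4: R B7 -> L1 miss  d=-]
5: R B1 -> L1 miss  d=-]
6: W B4 -> L1 miss  d=D]
7: W B4 -> L1 hit  d=D]
8: R B5 -> L2 miss  d=-]
9: W B5 -> L2 hit  d=D]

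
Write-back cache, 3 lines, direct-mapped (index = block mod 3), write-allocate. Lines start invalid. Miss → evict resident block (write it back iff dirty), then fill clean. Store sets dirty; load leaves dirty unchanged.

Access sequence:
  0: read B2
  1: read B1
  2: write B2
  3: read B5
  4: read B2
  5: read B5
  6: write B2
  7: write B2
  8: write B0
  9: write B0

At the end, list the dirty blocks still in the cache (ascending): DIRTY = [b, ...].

0: R B2 → L2 miss [-]
1: R B1 → L1 miss [-]
2: W B2 → L2 hit [D]
3: R B5 → L2 miss wb→B2 [-]
4: R B2 → L2 miss [-]
5: R B5 → L2 miss [-]
6: W B2 → L2 miss [D]
7: W B2 → L2 hit [D]
8: W B0 → L0 miss [D]
9: W B0 → L0 hit [D]

DIRTY = [0, 2]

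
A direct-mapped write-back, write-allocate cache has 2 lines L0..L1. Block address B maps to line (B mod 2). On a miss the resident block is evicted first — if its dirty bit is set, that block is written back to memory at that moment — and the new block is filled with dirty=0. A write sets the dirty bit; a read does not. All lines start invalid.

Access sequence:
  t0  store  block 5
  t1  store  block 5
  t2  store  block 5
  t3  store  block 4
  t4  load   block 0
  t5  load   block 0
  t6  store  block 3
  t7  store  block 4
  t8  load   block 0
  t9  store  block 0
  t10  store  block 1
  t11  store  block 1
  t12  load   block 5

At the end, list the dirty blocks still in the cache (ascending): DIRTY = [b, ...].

  0 | W B5 → L1 miss [D]
  1 | W B5 → L1 hit [D]
  2 | W B5 → L1 hit [D]
  3 | W B4 → L0 miss [D]
  4 | R B0 → L0 miss wb→B4 [-]
  5 | R B0 → L0 hit [-]
  6 | W B3 → L1 miss wb→B5 [D]
  7 | W B4 → L0 miss [D]
  8 | R B0 → L0 miss wb→B4 [-]
  9 | W B0 → L0 hit [D]
  10 | W B1 → L1 miss wb→B3 [D]
  11 | W B1 → L1 hit [D]
  12 | R B5 → L1 miss wb→B1 [-]

DIRTY = [0]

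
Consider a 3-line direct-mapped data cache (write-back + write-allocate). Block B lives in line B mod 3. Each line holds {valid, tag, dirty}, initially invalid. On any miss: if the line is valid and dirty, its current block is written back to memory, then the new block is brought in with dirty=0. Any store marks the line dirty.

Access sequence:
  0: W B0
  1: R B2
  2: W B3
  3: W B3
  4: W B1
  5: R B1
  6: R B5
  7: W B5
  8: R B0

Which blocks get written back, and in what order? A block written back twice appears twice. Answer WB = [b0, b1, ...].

  0 | W B0 → L0 miss [D]
  1 | R B2 → L2 miss [-]
  2 | W B3 → L0 miss wb→B0 [D]
  3 | W B3 → L0 hit [D]
  4 | W B1 → L1 miss [D]
  5 | R B1 → L1 hit [D]
  6 | R B5 → L2 miss [-]
  7 | W B5 → L2 hit [D]
  8 | R B0 → L0 miss wb→B3 [-]

WB = [0, 3]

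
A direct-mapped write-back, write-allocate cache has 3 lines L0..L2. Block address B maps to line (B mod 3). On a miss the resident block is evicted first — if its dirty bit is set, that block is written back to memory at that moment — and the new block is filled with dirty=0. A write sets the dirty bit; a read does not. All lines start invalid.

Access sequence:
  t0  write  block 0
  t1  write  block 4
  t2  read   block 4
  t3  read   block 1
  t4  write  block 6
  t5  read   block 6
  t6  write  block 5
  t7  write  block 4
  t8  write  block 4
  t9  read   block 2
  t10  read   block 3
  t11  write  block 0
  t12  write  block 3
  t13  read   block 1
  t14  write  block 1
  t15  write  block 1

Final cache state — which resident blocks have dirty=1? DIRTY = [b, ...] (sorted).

DIRTY = [1, 3]

0: W B0 -> L0 miss  d=D]
1: W B4 -> L1 miss  d=D]
2: R B4 -> L1 hit  d=D]
3: R B1 -> L1 miss wb->B4  d=-]
4: W B6 -> L0 miss wb->B0  d=D]
5: R B6 -> L0 hit  d=D]
6: W B5 -> L2 miss  d=D]
7: W B4 -> L1 miss  d=D]
8: W B4 -> L1 hit  d=D]
9: R B2 -> L2 miss wb->B5  d=-]
10: R B3 -> L0 miss wb->B6  d=-]
11: W B0 -> L0 miss  d=D]
12: W B3 -> L0 miss wb->B0  d=D]
13: R B1 -> L1 miss wb->B4  d=-]
14: W B1 -> L1 hit  d=D]
15: W B1 -> L1 hit  d=D]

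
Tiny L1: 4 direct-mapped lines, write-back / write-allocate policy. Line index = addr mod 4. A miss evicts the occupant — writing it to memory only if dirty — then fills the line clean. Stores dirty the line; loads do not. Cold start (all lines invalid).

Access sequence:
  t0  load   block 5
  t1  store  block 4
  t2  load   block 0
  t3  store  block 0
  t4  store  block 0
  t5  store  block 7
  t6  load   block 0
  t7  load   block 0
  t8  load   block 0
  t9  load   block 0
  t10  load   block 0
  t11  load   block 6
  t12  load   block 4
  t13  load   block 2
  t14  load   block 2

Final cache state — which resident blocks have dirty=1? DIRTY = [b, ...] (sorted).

DIRTY = [7]

0: R B5 -> L1 miss  d=-]
1: W B4 -> L0 miss  d=D]
2: R B0 -> L0 miss wb->B4  d=-]
3: W B0 -> L0 hit  d=D]
4: W B0 -> L0 hit  d=D]
5: W B7 -> L3 miss  d=D]
6: R B0 -> L0 hit  d=D]
7: R B0 -> L0 hit  d=D]
8: R B0 -> L0 hit  d=D]
9: R B0 -> L0 hit  d=D]
10: R B0 -> L0 hit  d=D]
11: R B6 -> L2 miss  d=-]
12: R B4 -> L0 miss wb->B0  d=-]
13: R B2 -> L2 miss  d=-]
14: R B2 -> L2 hit  d=-]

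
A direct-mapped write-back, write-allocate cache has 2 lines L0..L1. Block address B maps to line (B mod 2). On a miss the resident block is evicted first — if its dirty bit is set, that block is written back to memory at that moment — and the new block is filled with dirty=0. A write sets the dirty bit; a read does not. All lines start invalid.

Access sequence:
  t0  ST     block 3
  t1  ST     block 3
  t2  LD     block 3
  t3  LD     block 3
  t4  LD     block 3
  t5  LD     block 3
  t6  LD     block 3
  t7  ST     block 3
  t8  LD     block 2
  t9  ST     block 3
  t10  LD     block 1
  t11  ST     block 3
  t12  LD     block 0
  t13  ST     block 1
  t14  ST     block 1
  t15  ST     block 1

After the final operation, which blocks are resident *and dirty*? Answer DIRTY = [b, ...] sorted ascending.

  0 | W B3 → L1 miss [D]
  1 | W B3 → L1 hit [D]
  2 | R B3 → L1 hit [D]
  3 | R B3 → L1 hit [D]
  4 | R B3 → L1 hit [D]
  5 | R B3 → L1 hit [D]
  6 | R B3 → L1 hit [D]
  7 | W B3 → L1 hit [D]
  8 | R B2 → L0 miss [-]
  9 | W B3 → L1 hit [D]
  10 | R B1 → L1 miss wb→B3 [-]
  11 | W B3 → L1 miss [D]
  12 | R B0 → L0 miss [-]
  13 | W B1 → L1 miss wb→B3 [D]
  14 | W B1 → L1 hit [D]
  15 | W B1 → L1 hit [D]

DIRTY = [1]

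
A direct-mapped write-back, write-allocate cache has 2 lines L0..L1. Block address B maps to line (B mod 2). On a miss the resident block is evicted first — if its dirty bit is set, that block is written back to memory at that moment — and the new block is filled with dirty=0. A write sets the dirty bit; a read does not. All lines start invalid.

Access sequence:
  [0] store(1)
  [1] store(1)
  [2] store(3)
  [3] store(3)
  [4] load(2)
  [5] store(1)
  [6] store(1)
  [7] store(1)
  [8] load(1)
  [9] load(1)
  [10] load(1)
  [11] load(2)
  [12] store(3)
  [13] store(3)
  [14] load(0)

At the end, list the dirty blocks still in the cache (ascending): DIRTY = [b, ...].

DIRTY = [3]

0: W B1 → L1 miss [D]
1: W B1 → L1 hit [D]
2: W B3 → L1 miss wb→B1 [D]
3: W B3 → L1 hit [D]
4: R B2 → L0 miss [-]
5: W B1 → L1 miss wb→B3 [D]
6: W B1 → L1 hit [D]
7: W B1 → L1 hit [D]
8: R B1 → L1 hit [D]
9: R B1 → L1 hit [D]
10: R B1 → L1 hit [D]
11: R B2 → L0 hit [-]
12: W B3 → L1 miss wb→B1 [D]
13: W B3 → L1 hit [D]
14: R B0 → L0 miss [-]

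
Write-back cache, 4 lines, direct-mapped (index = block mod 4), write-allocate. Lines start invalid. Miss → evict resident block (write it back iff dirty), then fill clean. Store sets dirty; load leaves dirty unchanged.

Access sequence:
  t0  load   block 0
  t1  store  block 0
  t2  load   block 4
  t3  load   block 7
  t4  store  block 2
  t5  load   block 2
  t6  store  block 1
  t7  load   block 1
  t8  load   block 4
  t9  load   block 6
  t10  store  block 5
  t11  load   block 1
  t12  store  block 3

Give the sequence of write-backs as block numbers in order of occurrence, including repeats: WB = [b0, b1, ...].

  0 | R B0 → L0 miss [-]
  1 | W B0 → L0 hit [D]
  2 | R B4 → L0 miss wb→B0 [-]
  3 | R B7 → L3 miss [-]
  4 | W B2 → L2 miss [D]
  5 | R B2 → L2 hit [D]
  6 | W B1 → L1 miss [D]
  7 | R B1 → L1 hit [D]
  8 | R B4 → L0 hit [-]
  9 | R B6 → L2 miss wb→B2 [-]
  10 | W B5 → L1 miss wb→B1 [D]
  11 | R B1 → L1 miss wb→B5 [-]
  12 | W B3 → L3 miss [D]

WB = [0, 2, 1, 5]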